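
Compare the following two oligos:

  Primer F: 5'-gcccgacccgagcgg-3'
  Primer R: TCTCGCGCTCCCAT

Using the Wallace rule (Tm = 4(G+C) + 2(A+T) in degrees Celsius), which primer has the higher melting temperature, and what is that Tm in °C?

Primer F, 56°C

Primer F: A+T=2, G+C=13 → Tm = 2(2)+4(13) = 56°C
Primer R: A+T=5, G+C=9 → Tm = 2(5)+4(9) = 46°C
56°C vs 46°C → primer F is higher.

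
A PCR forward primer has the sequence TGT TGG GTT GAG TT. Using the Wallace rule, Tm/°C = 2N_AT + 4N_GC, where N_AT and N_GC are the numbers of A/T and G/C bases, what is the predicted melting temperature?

Base counts: G=6, A=1, T=7, C=0
A+T = 8, G+C = 6
Tm = 2(8) + 4(6) = 16 + 24 = 40°C

40°C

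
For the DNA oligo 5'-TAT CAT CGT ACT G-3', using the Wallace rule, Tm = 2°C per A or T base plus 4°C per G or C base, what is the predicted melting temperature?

Scanning the sequence gives T=5, G=2, A=3, C=3.
AT pairs contribute 8, GC pairs contribute 5.
Tm = 4·5 + 2·8 = 20 + 16 = 36°C

36°C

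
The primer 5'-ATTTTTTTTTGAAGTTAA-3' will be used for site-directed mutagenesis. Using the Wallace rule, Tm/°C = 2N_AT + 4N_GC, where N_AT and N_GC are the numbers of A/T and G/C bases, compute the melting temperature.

40°C

Base counts: T=11, C=0, A=5, G=2
So N_AT = 16 and N_GC = 2.
Tm = 4·2 + 2·16 = 8 + 32 = 40°C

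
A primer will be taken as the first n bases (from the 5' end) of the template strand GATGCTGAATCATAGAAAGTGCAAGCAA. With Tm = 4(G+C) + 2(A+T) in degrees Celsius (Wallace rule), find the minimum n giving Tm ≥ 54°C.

n = 20

First 19 bases: GATGCTGAATCATAGAAAG → Tm = 52°C (< 54°C)
First 20 bases: GATGCTGAATCATAGAAAGT → Tm = 54°C (≥ 54°C)
Each additional base adds 2°C (A/T) or 4°C (G/C), so Tm is non-decreasing in n; n = 20 is the first length to reach 54°C.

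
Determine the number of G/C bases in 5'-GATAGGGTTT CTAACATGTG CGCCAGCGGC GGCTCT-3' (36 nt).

Base counts: G=12, C=9, T=9, A=6
Total G or C: 12 + 9 = 21

21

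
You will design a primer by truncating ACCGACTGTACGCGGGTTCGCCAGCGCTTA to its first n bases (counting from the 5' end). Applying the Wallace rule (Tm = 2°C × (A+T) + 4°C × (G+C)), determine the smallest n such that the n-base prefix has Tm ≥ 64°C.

n = 20

First 19 bases: ACCGACTGTACGCGGGTTC → Tm = 62°C (< 64°C)
First 20 bases: ACCGACTGTACGCGGGTTCG → Tm = 66°C (≥ 64°C)
Each additional base adds 2°C (A/T) or 4°C (G/C), so Tm is non-decreasing in n; n = 20 is the first length to reach 64°C.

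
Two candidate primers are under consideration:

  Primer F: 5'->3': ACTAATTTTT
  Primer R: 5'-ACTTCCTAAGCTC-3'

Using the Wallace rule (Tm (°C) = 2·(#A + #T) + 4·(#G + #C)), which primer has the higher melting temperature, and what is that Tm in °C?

Primer F: A+T=9, G+C=1 → Tm = 2(9)+4(1) = 22°C
Primer R: A+T=7, G+C=6 → Tm = 2(7)+4(6) = 38°C
22°C vs 38°C → primer R is higher.

Primer R, 38°C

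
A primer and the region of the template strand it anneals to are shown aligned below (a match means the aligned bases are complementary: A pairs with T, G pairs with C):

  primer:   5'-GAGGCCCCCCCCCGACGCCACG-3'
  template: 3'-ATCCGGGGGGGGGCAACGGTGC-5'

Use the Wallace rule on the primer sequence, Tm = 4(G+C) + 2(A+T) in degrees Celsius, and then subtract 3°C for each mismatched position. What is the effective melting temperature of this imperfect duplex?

Primer base counts: A=3, T=0, G=6, C=13 → A+T=3, G+C=19
Perfect-match Tm = 2(3) + 4(19) = 6 + 76 = 82°C
Mismatches (positions where the bases are not complementary): 3 (at positions 1, 15, 16)
Effective Tm = 82 − 3×3 = 82 − 9 = 73°C

73°C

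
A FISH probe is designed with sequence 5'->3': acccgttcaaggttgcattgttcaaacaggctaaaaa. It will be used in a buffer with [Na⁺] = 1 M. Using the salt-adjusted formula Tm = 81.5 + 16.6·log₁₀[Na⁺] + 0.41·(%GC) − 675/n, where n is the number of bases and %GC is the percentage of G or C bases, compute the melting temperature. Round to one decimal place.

79.9°C

Length n = 37. A=13, G=7, T=9, C=8
G+C = 15, so %GC = 15/37 × 100 = 40.541%
Salt term: 16.6 × (0) = 0
GC term: 0.41 × 40.541 = 16.622; length term: −675/37 = −18.243
Tm = 81.5 + (0) + 16.622 − 18.243 = 79.879 → 79.9°C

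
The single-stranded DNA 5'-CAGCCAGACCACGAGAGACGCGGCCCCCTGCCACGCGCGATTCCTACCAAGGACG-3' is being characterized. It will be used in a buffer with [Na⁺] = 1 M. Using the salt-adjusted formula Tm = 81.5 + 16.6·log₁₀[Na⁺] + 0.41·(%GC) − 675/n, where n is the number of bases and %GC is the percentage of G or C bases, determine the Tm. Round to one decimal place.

Length n = 55. Base counts: G=15, C=23, A=13, T=4
G+C = 38, so %GC = 38/55 × 100 = 69.091%
Salt term: 16.6 × (0) = 0
GC term: 0.41 × 69.091 = 28.327; length term: −675/55 = −12.273
Tm = 81.5 + (0) + 28.327 − 12.273 = 97.554 → 97.6°C

97.6°C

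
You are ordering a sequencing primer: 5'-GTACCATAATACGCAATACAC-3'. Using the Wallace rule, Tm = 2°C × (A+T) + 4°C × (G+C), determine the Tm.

58°C

G=2, A=9, C=6, T=4
AT pairs contribute 13, GC pairs contribute 8.
Tm = 2(13) + 4(8) = 26 + 32 = 58°C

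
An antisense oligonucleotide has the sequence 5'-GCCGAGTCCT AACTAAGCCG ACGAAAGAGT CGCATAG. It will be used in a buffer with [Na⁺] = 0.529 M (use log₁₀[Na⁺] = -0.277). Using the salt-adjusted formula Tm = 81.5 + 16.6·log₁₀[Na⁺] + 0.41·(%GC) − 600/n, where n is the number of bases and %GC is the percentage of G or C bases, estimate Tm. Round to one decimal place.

Length n = 37. Counting bases: G=10, T=5, C=10, A=12
G+C = 20, so %GC = 20/37 × 100 = 54.054%
Salt term: 16.6 × (-0.277) = -4.598
GC term: 0.41 × 54.054 = 22.162; length term: −600/37 = −16.216
Tm = 81.5 + (-4.598) + 22.162 − 16.216 = 82.848 → 82.8°C

82.8°C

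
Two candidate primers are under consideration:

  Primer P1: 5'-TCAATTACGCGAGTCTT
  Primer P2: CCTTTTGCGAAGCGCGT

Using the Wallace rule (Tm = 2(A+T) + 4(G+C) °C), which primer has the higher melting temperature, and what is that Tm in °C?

Primer P2, 54°C

Primer P1: A+T=10, G+C=7 → Tm = 2(10)+4(7) = 48°C
Primer P2: A+T=7, G+C=10 → Tm = 2(7)+4(10) = 54°C
48°C vs 54°C → primer P2 is higher.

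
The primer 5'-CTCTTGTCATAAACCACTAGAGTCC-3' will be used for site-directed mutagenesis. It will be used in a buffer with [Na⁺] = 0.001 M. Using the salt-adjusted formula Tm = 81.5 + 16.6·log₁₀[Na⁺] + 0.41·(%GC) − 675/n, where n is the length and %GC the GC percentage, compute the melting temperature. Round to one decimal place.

22.7°C

Length n = 25. Counting bases: A=7, G=3, T=7, C=8
G+C = 11, so %GC = 11/25 × 100 = 44%
Salt term: 16.6 × (-3) = -49.8
GC term: 0.41 × 44 = 18.04; length term: −675/25 = −27
Tm = 81.5 + (-49.8) + 18.04 − 27 = 22.74 → 22.7°C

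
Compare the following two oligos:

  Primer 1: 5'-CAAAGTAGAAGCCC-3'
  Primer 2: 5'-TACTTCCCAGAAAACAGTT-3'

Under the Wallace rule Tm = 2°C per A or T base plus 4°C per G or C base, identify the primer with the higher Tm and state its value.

Primer 1: A+T=7, G+C=7 → Tm = 2(7)+4(7) = 42°C
Primer 2: A+T=12, G+C=7 → Tm = 2(12)+4(7) = 52°C
42°C vs 52°C → primer 2 is higher.

Primer 2, 52°C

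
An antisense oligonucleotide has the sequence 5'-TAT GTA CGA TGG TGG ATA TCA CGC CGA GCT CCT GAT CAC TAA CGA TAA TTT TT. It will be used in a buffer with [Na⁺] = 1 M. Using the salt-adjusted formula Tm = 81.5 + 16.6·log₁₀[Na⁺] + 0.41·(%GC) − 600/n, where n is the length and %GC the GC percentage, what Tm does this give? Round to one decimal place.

87.2°C

Length n = 53. G=11, A=14, T=17, C=11
G+C = 22, so %GC = 22/53 × 100 = 41.509%
Salt term: 16.6 × (0) = 0
GC term: 0.41 × 41.509 = 17.019; length term: −600/53 = −11.321
Tm = 81.5 + (0) + 17.019 − 11.321 = 87.198 → 87.2°C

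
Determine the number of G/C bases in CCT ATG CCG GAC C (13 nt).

9

Scanning the sequence gives C=6, G=3, A=2, T=2.
G+C = 3 + 6 = 9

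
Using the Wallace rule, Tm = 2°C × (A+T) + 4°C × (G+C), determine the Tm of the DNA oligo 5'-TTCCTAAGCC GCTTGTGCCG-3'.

Scanning the sequence gives C=7, G=5, T=6, A=2.
A+T = 8, G+C = 12
Tm = 4·12 + 2·8 = 48 + 16 = 64°C

64°C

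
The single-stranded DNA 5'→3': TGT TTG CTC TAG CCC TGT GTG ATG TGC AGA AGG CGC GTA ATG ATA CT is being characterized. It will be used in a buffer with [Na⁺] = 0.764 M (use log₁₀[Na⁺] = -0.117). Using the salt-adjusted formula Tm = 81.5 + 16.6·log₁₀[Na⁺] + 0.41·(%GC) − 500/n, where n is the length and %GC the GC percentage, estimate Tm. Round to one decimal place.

Length n = 47. Counting bases: C=9, T=15, A=9, G=14
G+C = 23, so %GC = 23/47 × 100 = 48.936%
Salt term: 16.6 × (-0.117) = -1.942
GC term: 0.41 × 48.936 = 20.064; length term: −500/47 = −10.638
Tm = 81.5 + (-1.942) + 20.064 − 10.638 = 88.984 → 89.0°C

89.0°C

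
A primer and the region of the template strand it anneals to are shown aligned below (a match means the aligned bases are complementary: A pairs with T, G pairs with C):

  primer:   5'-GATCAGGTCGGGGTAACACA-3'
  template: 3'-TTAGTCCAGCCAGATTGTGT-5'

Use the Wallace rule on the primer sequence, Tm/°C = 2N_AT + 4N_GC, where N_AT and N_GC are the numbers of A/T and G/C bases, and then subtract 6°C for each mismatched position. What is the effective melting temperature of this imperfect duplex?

Primer base counts: A=6, T=3, G=7, C=4 → A+T=9, G+C=11
Perfect-match Tm = 2(9) + 4(11) = 18 + 44 = 62°C
Mismatches (positions where the bases are not complementary): 3 (at positions 1, 12, 13)
Effective Tm = 62 − 3×6 = 62 − 18 = 44°C

44°C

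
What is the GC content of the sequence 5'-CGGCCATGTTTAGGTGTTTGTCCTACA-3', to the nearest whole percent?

48%

T=10, A=4, G=7, C=6
G+C = 7 + 6 = 13 out of 27 bases
%GC = 13/27 × 100 = 48.15% ≈ 48%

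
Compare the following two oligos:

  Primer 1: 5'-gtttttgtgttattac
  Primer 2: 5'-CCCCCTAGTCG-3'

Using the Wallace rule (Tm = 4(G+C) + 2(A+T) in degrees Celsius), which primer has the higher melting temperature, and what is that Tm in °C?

Primer 1: A+T=12, G+C=4 → Tm = 2(12)+4(4) = 40°C
Primer 2: A+T=3, G+C=8 → Tm = 2(3)+4(8) = 38°C
40°C vs 38°C → primer 1 is higher.

Primer 1, 40°C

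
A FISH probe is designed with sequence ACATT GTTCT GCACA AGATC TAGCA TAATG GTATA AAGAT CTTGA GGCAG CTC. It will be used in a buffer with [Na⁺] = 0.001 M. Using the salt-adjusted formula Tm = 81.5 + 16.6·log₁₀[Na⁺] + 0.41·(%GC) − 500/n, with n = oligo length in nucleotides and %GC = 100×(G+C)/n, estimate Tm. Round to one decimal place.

Length n = 53. Counting bases: A=17, G=11, C=10, T=15
G+C = 21, so %GC = 21/53 × 100 = 39.623%
Salt term: 16.6 × (-3) = -49.8
GC term: 0.41 × 39.623 = 16.245; length term: −500/53 = −9.434
Tm = 81.5 + (-49.8) + 16.245 − 9.434 = 38.511 → 38.5°C

38.5°C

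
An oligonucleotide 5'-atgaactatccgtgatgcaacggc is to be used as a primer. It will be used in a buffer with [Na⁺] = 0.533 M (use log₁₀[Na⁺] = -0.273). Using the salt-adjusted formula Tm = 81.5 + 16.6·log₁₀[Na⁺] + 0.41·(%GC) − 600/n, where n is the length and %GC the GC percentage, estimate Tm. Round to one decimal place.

Length n = 24. Counting bases: A=7, G=6, T=5, C=6
G+C = 12, so %GC = 12/24 × 100 = 50%
Salt term: 16.6 × (-0.273) = -4.532
GC term: 0.41 × 50 = 20.5; length term: −600/24 = −25
Tm = 81.5 + (-4.532) + 20.5 − 25 = 72.468 → 72.5°C

72.5°C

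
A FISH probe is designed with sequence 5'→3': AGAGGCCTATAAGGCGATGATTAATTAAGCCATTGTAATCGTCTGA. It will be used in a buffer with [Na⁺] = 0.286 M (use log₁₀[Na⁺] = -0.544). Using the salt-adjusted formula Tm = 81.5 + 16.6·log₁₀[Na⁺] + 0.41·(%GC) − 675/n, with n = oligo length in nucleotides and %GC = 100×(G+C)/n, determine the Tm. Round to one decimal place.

73.8°C

Length n = 46. Base counts: C=7, T=13, A=15, G=11
G+C = 18, so %GC = 18/46 × 100 = 39.13%
Salt term: 16.6 × (-0.544) = -9.03
GC term: 0.41 × 39.13 = 16.043; length term: −675/46 = −14.674
Tm = 81.5 + (-9.03) + 16.043 − 14.674 = 73.839 → 73.8°C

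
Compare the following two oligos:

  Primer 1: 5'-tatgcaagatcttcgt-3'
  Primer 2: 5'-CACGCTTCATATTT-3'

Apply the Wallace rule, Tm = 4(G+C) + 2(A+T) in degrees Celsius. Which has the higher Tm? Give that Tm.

Primer 1, 44°C

Primer 1: A+T=10, G+C=6 → Tm = 2(10)+4(6) = 44°C
Primer 2: A+T=9, G+C=5 → Tm = 2(9)+4(5) = 38°C
44°C vs 38°C → primer 1 is higher.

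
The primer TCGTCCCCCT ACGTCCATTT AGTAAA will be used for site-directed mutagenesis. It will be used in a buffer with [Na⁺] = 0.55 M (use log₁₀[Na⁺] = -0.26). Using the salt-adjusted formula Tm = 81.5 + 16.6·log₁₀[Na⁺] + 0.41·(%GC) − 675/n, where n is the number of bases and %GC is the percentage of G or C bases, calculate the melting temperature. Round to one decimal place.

70.1°C

Length n = 26. Scanning the sequence gives T=8, G=3, A=6, C=9.
G+C = 12, so %GC = 12/26 × 100 = 46.154%
Salt term: 16.6 × (-0.26) = -4.316
GC term: 0.41 × 46.154 = 18.923; length term: −675/26 = −25.962
Tm = 81.5 + (-4.316) + 18.923 − 25.962 = 70.145 → 70.1°C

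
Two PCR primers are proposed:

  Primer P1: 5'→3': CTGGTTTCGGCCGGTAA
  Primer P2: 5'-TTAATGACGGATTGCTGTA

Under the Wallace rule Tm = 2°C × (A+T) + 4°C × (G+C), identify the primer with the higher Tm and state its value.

Primer P1: A+T=7, G+C=10 → Tm = 2(7)+4(10) = 54°C
Primer P2: A+T=12, G+C=7 → Tm = 2(12)+4(7) = 52°C
54°C vs 52°C → primer P1 is higher.

Primer P1, 54°C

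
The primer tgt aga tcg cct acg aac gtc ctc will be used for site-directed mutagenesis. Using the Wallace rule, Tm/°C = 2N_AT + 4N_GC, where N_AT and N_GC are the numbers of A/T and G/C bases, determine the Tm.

74°C

Counting bases: G=5, T=6, A=5, C=8
A+T = 11, G+C = 13
Tm = 2×11 + 4×13 = 74°C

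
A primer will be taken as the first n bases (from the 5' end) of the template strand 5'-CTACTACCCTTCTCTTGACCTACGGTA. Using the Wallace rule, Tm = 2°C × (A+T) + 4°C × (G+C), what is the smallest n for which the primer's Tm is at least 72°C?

First 23 bases: CTACTACCCTTCTCTTGACCTAC → Tm = 68°C (< 72°C)
First 24 bases: CTACTACCCTTCTCTTGACCTACG → Tm = 72°C (≥ 72°C)
Since every base adds ≥2°C, Tm only increases with n, so the threshold is first crossed at n = 24.

n = 24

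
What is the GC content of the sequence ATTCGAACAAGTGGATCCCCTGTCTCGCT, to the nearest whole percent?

Base counts: A=6, T=8, G=6, C=9
G+C = 6 + 9 = 15 out of 29 bases
%GC = 15/29 × 100 = 51.72% ≈ 52%

52%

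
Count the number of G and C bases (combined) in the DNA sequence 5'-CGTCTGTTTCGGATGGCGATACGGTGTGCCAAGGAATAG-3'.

Base counts: C=7, A=8, T=10, G=14
G+C = 14 + 7 = 21

21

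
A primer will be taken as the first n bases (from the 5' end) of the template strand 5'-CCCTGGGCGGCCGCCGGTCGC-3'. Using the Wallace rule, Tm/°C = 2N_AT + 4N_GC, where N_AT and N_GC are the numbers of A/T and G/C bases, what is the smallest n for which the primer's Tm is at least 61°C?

First 15 bases: CCCTGGGCGGCCGCC → Tm = 58°C (< 61°C)
First 16 bases: CCCTGGGCGGCCGCCG → Tm = 62°C (≥ 61°C)
Each additional base adds 2°C (A/T) or 4°C (G/C), so Tm is non-decreasing in n; n = 16 is the first length to reach 61°C.

n = 16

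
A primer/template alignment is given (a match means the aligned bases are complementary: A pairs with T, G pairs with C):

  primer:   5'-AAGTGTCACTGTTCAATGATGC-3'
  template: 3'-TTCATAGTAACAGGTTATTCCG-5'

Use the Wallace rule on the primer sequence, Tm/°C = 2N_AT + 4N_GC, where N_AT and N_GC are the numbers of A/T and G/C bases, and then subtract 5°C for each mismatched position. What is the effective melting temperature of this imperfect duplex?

Primer base counts: A=6, T=7, G=5, C=4 → A+T=13, G+C=9
Perfect-match Tm = 2(13) + 4(9) = 26 + 36 = 62°C
Mismatches (positions where the bases are not complementary): 5 (at positions 5, 9, 13, 18, 20)
Effective Tm = 62 − 5×5 = 62 − 25 = 37°C

37°C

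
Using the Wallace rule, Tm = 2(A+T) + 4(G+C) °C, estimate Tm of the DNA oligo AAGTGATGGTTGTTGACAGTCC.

64°C

Scanning the sequence gives T=7, A=5, C=3, G=7.
AT pairs contribute 12, GC pairs contribute 10.
Tm = 4·10 + 2·12 = 40 + 24 = 64°C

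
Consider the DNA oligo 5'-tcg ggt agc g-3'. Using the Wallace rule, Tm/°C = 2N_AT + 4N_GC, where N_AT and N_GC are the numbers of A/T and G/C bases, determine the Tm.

34°C

Scanning the sequence gives A=1, C=2, T=2, G=5.
A+T = 3, G+C = 7
Tm = 4·7 + 2·3 = 28 + 6 = 34°C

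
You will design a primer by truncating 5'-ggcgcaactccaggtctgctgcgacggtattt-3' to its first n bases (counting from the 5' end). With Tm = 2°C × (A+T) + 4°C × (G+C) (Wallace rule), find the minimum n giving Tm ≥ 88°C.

n = 26

First 25 bases: GGCGCAACTCCAGGTCTGCTGCGAC → Tm = 84°C (< 88°C)
First 26 bases: GGCGCAACTCCAGGTCTGCTGCGACG → Tm = 88°C (≥ 88°C)
Each additional base adds 2°C (A/T) or 4°C (G/C), so Tm is non-decreasing in n; n = 26 is the first length to reach 88°C.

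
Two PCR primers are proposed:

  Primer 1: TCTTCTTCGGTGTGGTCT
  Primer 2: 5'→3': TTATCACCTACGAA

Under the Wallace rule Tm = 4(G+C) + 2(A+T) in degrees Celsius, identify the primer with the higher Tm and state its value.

Primer 1, 54°C

Primer 1: A+T=9, G+C=9 → Tm = 2(9)+4(9) = 54°C
Primer 2: A+T=9, G+C=5 → Tm = 2(9)+4(5) = 38°C
54°C vs 38°C → primer 1 is higher.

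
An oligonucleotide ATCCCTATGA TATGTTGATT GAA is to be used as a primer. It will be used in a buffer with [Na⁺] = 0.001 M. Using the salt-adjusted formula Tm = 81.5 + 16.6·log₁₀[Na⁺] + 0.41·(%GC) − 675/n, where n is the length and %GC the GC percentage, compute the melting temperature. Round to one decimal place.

Length n = 23. Base counts: C=3, T=9, G=4, A=7
G+C = 7, so %GC = 7/23 × 100 = 30.435%
Salt term: 16.6 × (-3) = -49.8
GC term: 0.41 × 30.435 = 12.478; length term: −675/23 = −29.348
Tm = 81.5 + (-49.8) + 12.478 − 29.348 = 14.83 → 14.8°C

14.8°C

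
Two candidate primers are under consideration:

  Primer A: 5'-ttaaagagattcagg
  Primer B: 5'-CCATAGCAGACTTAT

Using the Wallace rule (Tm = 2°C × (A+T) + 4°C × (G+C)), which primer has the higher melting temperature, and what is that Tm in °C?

Primer B, 42°C

Primer A: A+T=10, G+C=5 → Tm = 2(10)+4(5) = 40°C
Primer B: A+T=9, G+C=6 → Tm = 2(9)+4(6) = 42°C
40°C vs 42°C → primer B is higher.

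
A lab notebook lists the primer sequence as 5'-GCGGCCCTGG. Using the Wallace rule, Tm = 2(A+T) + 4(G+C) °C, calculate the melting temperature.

38°C

C=4, T=1, G=5, A=0
So N_AT = 1 and N_GC = 9.
Tm = 2×1 + 4×9 = 38°C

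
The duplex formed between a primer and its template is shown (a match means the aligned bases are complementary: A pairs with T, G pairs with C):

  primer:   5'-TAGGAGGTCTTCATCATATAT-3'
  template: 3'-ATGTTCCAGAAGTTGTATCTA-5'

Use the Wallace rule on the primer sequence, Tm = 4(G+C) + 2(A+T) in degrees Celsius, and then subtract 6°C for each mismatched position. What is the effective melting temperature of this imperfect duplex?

Primer base counts: A=6, T=8, G=4, C=3 → A+T=14, G+C=7
Perfect-match Tm = 2(14) + 4(7) = 28 + 28 = 56°C
Mismatches (positions where the bases are not complementary): 4 (at positions 3, 4, 14, 19)
Effective Tm = 56 − 4×6 = 56 − 24 = 32°C

32°C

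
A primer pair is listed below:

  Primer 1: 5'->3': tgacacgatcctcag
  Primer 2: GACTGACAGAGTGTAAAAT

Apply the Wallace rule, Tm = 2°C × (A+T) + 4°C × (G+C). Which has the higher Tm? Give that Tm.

Primer 2, 52°C

Primer 1: A+T=7, G+C=8 → Tm = 2(7)+4(8) = 46°C
Primer 2: A+T=12, G+C=7 → Tm = 2(12)+4(7) = 52°C
46°C vs 52°C → primer 2 is higher.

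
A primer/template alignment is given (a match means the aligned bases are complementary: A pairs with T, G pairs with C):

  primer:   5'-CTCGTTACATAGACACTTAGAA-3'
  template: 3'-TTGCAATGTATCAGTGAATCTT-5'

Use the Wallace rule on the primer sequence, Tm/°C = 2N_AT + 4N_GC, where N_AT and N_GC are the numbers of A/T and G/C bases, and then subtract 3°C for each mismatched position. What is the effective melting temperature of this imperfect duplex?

Primer base counts: A=8, T=6, G=3, C=5 → A+T=14, G+C=8
Perfect-match Tm = 2(14) + 4(8) = 28 + 32 = 60°C
Mismatches (positions where the bases are not complementary): 3 (at positions 1, 2, 13)
Effective Tm = 60 − 3×3 = 60 − 9 = 51°C

51°C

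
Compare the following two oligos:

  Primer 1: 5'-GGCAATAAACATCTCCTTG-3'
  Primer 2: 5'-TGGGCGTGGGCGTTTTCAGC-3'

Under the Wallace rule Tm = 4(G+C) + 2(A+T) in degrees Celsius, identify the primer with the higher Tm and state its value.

Primer 1: A+T=11, G+C=8 → Tm = 2(11)+4(8) = 54°C
Primer 2: A+T=7, G+C=13 → Tm = 2(7)+4(13) = 66°C
54°C vs 66°C → primer 2 is higher.

Primer 2, 66°C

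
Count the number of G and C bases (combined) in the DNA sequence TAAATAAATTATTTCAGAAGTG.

4

Base counts: A=10, T=8, C=1, G=3
Total G or C: 3 + 1 = 4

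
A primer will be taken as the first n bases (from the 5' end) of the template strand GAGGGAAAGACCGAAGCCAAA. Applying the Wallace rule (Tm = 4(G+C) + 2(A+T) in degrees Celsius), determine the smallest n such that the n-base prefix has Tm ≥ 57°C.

First 17 bases: GAGGGAAAGACCGAAGC → Tm = 54°C (< 57°C)
First 18 bases: GAGGGAAAGACCGAAGCC → Tm = 58°C (≥ 57°C)
Each additional base adds 2°C (A/T) or 4°C (G/C), so Tm is non-decreasing in n; n = 18 is the first length to reach 57°C.

n = 18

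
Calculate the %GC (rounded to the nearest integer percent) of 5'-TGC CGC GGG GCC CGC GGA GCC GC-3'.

Counting bases: C=10, G=11, T=1, A=1
G+C = 11 + 10 = 21 out of 23 bases
%GC = 21/23 × 100 = 91.3% ≈ 91%

91%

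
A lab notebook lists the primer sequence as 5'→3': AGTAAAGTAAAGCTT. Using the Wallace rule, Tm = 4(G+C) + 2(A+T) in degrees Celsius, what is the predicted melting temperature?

38°C

Base counts: T=4, A=7, G=3, C=1
A+T = 11, G+C = 4
Tm = 4·4 + 2·11 = 16 + 22 = 38°C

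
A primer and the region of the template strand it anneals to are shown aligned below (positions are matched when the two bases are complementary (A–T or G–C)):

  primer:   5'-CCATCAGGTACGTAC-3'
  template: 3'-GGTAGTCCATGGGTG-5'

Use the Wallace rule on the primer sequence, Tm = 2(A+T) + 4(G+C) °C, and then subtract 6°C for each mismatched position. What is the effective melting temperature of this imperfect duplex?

Primer base counts: A=4, T=3, G=3, C=5 → A+T=7, G+C=8
Perfect-match Tm = 2(7) + 4(8) = 14 + 32 = 46°C
Mismatches (positions where the bases are not complementary): 2 (at positions 12, 13)
Effective Tm = 46 − 2×6 = 46 − 12 = 34°C

34°C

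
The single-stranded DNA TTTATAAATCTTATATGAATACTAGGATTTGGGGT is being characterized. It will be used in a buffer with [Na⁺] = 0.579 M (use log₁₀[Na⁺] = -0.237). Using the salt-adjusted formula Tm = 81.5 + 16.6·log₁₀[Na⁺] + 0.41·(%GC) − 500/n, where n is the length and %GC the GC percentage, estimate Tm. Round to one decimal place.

Length n = 35. Scanning the sequence gives C=2, A=11, G=7, T=15.
G+C = 9, so %GC = 9/35 × 100 = 25.714%
Salt term: 16.6 × (-0.237) = -3.934
GC term: 0.41 × 25.714 = 10.543; length term: −500/35 = −14.286
Tm = 81.5 + (-3.934) + 10.543 − 14.286 = 73.823 → 73.8°C

73.8°C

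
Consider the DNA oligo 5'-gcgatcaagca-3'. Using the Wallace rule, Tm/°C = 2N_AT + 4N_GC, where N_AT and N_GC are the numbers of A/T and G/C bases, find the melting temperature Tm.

Counting bases: A=4, C=3, T=1, G=3
AT pairs contribute 5, GC pairs contribute 6.
Tm = 2×5 + 4×6 = 34°C

34°C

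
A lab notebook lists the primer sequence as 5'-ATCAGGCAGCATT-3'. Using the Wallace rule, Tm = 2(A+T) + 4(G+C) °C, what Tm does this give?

T=3, A=4, G=3, C=3
A+T = 7, G+C = 6
Tm = 2(7) + 4(6) = 14 + 24 = 38°C

38°C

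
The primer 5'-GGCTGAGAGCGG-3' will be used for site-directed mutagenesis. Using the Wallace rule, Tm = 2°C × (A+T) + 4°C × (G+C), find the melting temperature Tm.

Scanning the sequence gives T=1, A=2, G=7, C=2.
A+T = 3, G+C = 9
Tm = 4·9 + 2·3 = 36 + 6 = 42°C

42°C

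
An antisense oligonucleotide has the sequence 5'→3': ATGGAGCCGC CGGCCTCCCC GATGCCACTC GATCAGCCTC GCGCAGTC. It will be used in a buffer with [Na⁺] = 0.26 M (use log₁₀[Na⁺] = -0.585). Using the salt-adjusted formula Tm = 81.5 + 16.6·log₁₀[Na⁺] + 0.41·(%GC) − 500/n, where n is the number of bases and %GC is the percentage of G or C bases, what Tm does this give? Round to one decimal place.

90.4°C

Length n = 48. G=13, A=7, C=21, T=7
G+C = 34, so %GC = 34/48 × 100 = 70.833%
Salt term: 16.6 × (-0.585) = -9.711
GC term: 0.41 × 70.833 = 29.042; length term: −500/48 = −10.417
Tm = 81.5 + (-9.711) + 29.042 − 10.417 = 90.414 → 90.4°C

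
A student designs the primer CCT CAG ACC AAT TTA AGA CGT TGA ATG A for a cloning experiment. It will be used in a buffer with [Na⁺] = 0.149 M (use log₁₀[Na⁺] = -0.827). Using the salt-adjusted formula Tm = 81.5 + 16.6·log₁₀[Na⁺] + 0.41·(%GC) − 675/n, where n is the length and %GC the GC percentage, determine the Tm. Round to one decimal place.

59.8°C

Length n = 28. Scanning the sequence gives G=5, C=6, A=10, T=7.
G+C = 11, so %GC = 11/28 × 100 = 39.286%
Salt term: 16.6 × (-0.827) = -13.728
GC term: 0.41 × 39.286 = 16.107; length term: −675/28 = −24.107
Tm = 81.5 + (-13.728) + 16.107 − 24.107 = 59.772 → 59.8°C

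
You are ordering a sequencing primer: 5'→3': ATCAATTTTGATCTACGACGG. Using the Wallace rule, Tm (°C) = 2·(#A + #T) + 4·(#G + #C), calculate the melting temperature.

58°C

Counting bases: T=7, G=4, A=6, C=4
A+T = 13, G+C = 8
Tm = 2(13) + 4(8) = 26 + 32 = 58°C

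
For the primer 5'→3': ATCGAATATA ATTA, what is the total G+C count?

2

Base counts: T=5, G=1, C=1, A=7
G+C = 1 + 1 = 2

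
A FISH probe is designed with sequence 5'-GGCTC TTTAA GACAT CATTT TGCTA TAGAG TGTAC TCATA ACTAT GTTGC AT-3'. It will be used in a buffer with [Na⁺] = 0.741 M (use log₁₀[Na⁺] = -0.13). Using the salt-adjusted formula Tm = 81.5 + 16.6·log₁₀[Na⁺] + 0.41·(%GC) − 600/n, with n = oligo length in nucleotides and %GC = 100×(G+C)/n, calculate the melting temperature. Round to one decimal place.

82.0°C

Length n = 52. T=20, C=9, A=14, G=9
G+C = 18, so %GC = 18/52 × 100 = 34.615%
Salt term: 16.6 × (-0.13) = -2.158
GC term: 0.41 × 34.615 = 14.192; length term: −600/52 = −11.538
Tm = 81.5 + (-2.158) + 14.192 − 11.538 = 81.996 → 82.0°C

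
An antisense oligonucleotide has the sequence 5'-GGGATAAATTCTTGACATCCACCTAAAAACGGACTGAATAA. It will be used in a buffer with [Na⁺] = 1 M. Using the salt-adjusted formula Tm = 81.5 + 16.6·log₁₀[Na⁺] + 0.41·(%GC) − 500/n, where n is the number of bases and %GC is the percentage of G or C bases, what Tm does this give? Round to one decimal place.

84.3°C

Length n = 41. Counting bases: A=17, T=9, C=8, G=7
G+C = 15, so %GC = 15/41 × 100 = 36.585%
Salt term: 16.6 × (0) = 0
GC term: 0.41 × 36.585 = 15; length term: −500/41 = −12.195
Tm = 81.5 + (0) + 15 − 12.195 = 84.305 → 84.3°C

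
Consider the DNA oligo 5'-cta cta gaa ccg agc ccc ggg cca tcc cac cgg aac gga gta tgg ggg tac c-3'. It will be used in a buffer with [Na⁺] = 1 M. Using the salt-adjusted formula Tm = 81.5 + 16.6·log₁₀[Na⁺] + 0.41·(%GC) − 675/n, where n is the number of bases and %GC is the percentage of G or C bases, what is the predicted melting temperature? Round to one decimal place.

Length n = 52. Base counts: T=6, A=12, C=18, G=16
G+C = 34, so %GC = 34/52 × 100 = 65.385%
Salt term: 16.6 × (0) = 0
GC term: 0.41 × 65.385 = 26.808; length term: −675/52 = −12.981
Tm = 81.5 + (0) + 26.808 − 12.981 = 95.327 → 95.3°C

95.3°C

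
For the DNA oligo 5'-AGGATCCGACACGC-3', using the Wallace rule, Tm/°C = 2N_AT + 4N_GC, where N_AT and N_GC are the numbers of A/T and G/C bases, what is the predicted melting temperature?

46°C

Counting bases: G=4, A=4, C=5, T=1
AT pairs contribute 5, GC pairs contribute 9.
Tm = 2×5 + 4×9 = 46°C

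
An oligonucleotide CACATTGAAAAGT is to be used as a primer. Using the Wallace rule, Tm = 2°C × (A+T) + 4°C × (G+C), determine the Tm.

34°C

Counting bases: T=3, A=6, C=2, G=2
So N_AT = 9 and N_GC = 4.
Tm = 2(9) + 4(4) = 18 + 16 = 34°C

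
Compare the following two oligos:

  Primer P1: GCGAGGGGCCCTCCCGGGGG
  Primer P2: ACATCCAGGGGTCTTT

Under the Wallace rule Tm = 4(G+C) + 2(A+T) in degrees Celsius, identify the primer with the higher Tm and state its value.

Primer P1, 76°C

Primer P1: A+T=2, G+C=18 → Tm = 2(2)+4(18) = 76°C
Primer P2: A+T=8, G+C=8 → Tm = 2(8)+4(8) = 48°C
76°C vs 48°C → primer P1 is higher.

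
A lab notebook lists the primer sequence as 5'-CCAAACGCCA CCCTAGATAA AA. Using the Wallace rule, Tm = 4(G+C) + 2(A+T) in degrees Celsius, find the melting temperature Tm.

C=8, T=2, A=10, G=2
A+T = 12, G+C = 10
Tm = 2(12) + 4(10) = 24 + 40 = 64°C

64°C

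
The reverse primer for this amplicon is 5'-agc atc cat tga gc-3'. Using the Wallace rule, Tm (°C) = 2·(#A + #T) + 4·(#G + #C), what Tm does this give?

Base counts: C=4, G=3, A=4, T=3
A+T = 7, G+C = 7
Tm = 2(7) + 4(7) = 14 + 28 = 42°C

42°C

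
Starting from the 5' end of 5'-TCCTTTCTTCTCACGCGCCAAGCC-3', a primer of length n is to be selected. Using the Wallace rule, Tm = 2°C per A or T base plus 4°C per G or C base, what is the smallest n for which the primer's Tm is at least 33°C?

n = 12

First 11 bases: TCCTTTCTTCT → Tm = 30°C (< 33°C)
First 12 bases: TCCTTTCTTCTC → Tm = 34°C (≥ 33°C)
Each additional base adds 2°C (A/T) or 4°C (G/C), so Tm is non-decreasing in n; n = 12 is the first length to reach 33°C.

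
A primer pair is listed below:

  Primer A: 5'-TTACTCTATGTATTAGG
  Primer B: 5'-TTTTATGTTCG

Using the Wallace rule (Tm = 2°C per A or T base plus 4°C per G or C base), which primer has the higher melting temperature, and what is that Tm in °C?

Primer A, 44°C

Primer A: A+T=12, G+C=5 → Tm = 2(12)+4(5) = 44°C
Primer B: A+T=8, G+C=3 → Tm = 2(8)+4(3) = 28°C
44°C vs 28°C → primer A is higher.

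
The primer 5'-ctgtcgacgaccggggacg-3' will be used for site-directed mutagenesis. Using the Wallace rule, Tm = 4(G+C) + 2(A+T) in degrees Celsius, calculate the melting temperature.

Base counts: C=6, T=2, A=3, G=8
AT pairs contribute 5, GC pairs contribute 14.
Tm = 2×5 + 4×14 = 66°C

66°C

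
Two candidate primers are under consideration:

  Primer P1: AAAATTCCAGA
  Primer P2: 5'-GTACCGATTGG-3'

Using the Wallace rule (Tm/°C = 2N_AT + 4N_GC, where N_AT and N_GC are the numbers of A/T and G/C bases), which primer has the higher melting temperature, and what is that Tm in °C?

Primer P1: A+T=8, G+C=3 → Tm = 2(8)+4(3) = 28°C
Primer P2: A+T=5, G+C=6 → Tm = 2(5)+4(6) = 34°C
28°C vs 34°C → primer P2 is higher.

Primer P2, 34°C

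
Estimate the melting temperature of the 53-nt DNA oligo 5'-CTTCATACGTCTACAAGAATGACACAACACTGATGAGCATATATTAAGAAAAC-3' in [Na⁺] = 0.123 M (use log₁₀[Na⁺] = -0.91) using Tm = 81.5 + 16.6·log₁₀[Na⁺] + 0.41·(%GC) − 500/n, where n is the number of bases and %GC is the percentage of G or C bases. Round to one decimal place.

Length n = 53. Base counts: A=23, T=12, C=11, G=7
G+C = 18, so %GC = 18/53 × 100 = 33.962%
Salt term: 16.6 × (-0.91) = -15.106
GC term: 0.41 × 33.962 = 13.924; length term: −500/53 = −9.434
Tm = 81.5 + (-15.106) + 13.924 − 9.434 = 70.884 → 70.9°C

70.9°C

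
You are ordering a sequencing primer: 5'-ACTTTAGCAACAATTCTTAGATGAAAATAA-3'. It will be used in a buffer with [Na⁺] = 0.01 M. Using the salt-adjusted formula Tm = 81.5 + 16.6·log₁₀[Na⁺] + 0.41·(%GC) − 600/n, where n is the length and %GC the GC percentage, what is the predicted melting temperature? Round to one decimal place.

37.9°C

Length n = 30. Counting bases: G=3, C=4, A=14, T=9
G+C = 7, so %GC = 7/30 × 100 = 23.333%
Salt term: 16.6 × (-2) = -33.2
GC term: 0.41 × 23.333 = 9.567; length term: −600/30 = −20
Tm = 81.5 + (-33.2) + 9.567 − 20 = 37.867 → 37.9°C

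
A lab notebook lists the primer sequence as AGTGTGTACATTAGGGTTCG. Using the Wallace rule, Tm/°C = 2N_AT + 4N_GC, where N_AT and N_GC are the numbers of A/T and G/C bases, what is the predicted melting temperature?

58°C

Counting bases: T=7, G=7, C=2, A=4
A+T = 11, G+C = 9
Tm = 2×11 + 4×9 = 58°C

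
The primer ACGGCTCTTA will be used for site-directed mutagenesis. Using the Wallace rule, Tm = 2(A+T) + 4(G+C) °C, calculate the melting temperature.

30°C

Base counts: A=2, C=3, T=3, G=2
AT pairs contribute 5, GC pairs contribute 5.
Tm = 4·5 + 2·5 = 20 + 10 = 30°C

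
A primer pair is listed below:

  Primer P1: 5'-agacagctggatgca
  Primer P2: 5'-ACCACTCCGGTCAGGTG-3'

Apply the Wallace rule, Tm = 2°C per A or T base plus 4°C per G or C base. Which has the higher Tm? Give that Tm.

Primer P1: A+T=7, G+C=8 → Tm = 2(7)+4(8) = 46°C
Primer P2: A+T=6, G+C=11 → Tm = 2(6)+4(11) = 56°C
46°C vs 56°C → primer P2 is higher.

Primer P2, 56°C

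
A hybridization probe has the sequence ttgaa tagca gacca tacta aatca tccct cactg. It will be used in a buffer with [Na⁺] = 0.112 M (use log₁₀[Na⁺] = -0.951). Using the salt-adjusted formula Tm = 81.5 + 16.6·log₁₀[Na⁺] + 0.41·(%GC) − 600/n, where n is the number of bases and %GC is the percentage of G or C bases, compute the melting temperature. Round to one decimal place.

65.0°C

Length n = 35. A=12, T=9, G=4, C=10
G+C = 14, so %GC = 14/35 × 100 = 40%
Salt term: 16.6 × (-0.951) = -15.787
GC term: 0.41 × 40 = 16.4; length term: −600/35 = −17.143
Tm = 81.5 + (-15.787) + 16.4 − 17.143 = 64.97 → 65.0°C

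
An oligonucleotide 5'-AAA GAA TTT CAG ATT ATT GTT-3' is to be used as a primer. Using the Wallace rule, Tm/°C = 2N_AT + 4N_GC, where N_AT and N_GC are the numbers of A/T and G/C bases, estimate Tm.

C=1, A=8, T=9, G=3
AT pairs contribute 17, GC pairs contribute 4.
Tm = 4·4 + 2·17 = 16 + 34 = 50°C

50°C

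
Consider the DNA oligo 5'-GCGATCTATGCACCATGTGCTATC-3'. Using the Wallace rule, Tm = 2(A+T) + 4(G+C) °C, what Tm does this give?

Scanning the sequence gives A=5, T=7, G=5, C=7.
So N_AT = 12 and N_GC = 12.
Tm = 4·12 + 2·12 = 48 + 24 = 72°C

72°C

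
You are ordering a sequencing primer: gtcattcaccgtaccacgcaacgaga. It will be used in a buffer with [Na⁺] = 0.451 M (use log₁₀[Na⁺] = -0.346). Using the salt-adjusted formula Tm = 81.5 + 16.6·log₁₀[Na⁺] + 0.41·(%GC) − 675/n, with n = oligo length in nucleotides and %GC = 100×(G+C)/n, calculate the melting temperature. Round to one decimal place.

Length n = 26. Scanning the sequence gives T=4, A=8, C=9, G=5.
G+C = 14, so %GC = 14/26 × 100 = 53.846%
Salt term: 16.6 × (-0.346) = -5.744
GC term: 0.41 × 53.846 = 22.077; length term: −675/26 = −25.962
Tm = 81.5 + (-5.744) + 22.077 − 25.962 = 71.871 → 71.9°C

71.9°C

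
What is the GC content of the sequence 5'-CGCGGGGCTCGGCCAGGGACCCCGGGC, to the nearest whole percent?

89%

Counting bases: G=13, C=11, T=1, A=2
G+C = 13 + 11 = 24 out of 27 bases
%GC = 24/27 × 100 = 88.89% ≈ 89%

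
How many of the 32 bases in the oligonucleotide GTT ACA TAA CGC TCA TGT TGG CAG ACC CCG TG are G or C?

17

Scanning the sequence gives A=7, C=9, T=8, G=8.
Total G or C: 8 + 9 = 17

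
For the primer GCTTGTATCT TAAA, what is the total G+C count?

C=2, G=2, A=4, T=6
Total G or C: 2 + 2 = 4

4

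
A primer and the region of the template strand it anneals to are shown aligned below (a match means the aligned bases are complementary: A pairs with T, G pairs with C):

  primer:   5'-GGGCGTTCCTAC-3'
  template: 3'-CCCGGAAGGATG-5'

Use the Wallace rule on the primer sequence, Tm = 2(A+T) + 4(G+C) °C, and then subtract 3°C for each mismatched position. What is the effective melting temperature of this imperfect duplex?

37°C

Primer base counts: A=1, T=3, G=4, C=4 → A+T=4, G+C=8
Perfect-match Tm = 2(4) + 4(8) = 8 + 32 = 40°C
Mismatches (positions where the bases are not complementary): 1 (at position 5)
Effective Tm = 40 − 1×3 = 40 − 3 = 37°C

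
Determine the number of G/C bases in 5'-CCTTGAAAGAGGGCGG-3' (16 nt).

10

Counting bases: G=7, T=2, C=3, A=4
Total G or C: 7 + 3 = 10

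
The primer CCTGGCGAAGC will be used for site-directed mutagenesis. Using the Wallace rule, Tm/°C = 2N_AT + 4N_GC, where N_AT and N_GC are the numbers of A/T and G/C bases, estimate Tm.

38°C

Base counts: T=1, G=4, C=4, A=2
AT pairs contribute 3, GC pairs contribute 8.
Tm = 2(3) + 4(8) = 6 + 32 = 38°C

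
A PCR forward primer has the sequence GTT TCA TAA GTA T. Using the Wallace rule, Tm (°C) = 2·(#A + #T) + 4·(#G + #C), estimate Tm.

32°C

Counting bases: A=4, G=2, C=1, T=6
So N_AT = 10 and N_GC = 3.
Tm = 4·3 + 2·10 = 12 + 20 = 32°C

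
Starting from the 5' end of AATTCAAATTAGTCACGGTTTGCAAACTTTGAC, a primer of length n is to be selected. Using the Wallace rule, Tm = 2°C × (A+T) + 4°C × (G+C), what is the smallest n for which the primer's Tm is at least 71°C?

n = 27

First 26 bases: AATTCAAATTAGTCACGGTTTGCAAA → Tm = 68°C (< 71°C)
First 27 bases: AATTCAAATTAGTCACGGTTTGCAAAC → Tm = 72°C (≥ 71°C)
Since every base adds ≥2°C, Tm only increases with n, so the threshold is first crossed at n = 27.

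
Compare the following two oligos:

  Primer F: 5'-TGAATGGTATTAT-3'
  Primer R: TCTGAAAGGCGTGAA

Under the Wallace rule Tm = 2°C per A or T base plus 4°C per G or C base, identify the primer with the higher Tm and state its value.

Primer R, 44°C

Primer F: A+T=10, G+C=3 → Tm = 2(10)+4(3) = 32°C
Primer R: A+T=8, G+C=7 → Tm = 2(8)+4(7) = 44°C
32°C vs 44°C → primer R is higher.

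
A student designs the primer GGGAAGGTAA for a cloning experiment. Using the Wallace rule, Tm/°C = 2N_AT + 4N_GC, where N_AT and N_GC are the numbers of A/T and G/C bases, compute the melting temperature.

30°C

G=5, T=1, A=4, C=0
AT pairs contribute 5, GC pairs contribute 5.
Tm = 4·5 + 2·5 = 20 + 10 = 30°C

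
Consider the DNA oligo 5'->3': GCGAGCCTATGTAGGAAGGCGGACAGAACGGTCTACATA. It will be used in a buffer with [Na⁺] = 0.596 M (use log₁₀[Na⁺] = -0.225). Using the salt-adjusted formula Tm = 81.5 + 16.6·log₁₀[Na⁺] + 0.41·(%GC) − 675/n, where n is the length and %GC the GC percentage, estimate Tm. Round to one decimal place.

82.5°C

Length n = 39. Scanning the sequence gives G=13, T=6, C=8, A=12.
G+C = 21, so %GC = 21/39 × 100 = 53.846%
Salt term: 16.6 × (-0.225) = -3.735
GC term: 0.41 × 53.846 = 22.077; length term: −675/39 = −17.308
Tm = 81.5 + (-3.735) + 22.077 − 17.308 = 82.534 → 82.5°C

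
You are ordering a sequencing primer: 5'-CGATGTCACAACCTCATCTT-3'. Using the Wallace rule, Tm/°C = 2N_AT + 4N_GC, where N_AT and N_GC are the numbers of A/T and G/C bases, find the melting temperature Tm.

Scanning the sequence gives T=6, C=7, A=5, G=2.
So N_AT = 11 and N_GC = 9.
Tm = 2(11) + 4(9) = 22 + 36 = 58°C

58°C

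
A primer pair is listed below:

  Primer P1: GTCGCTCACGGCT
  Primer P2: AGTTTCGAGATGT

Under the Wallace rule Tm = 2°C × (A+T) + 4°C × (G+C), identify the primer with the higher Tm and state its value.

Primer P1, 44°C

Primer P1: A+T=4, G+C=9 → Tm = 2(4)+4(9) = 44°C
Primer P2: A+T=8, G+C=5 → Tm = 2(8)+4(5) = 36°C
44°C vs 36°C → primer P1 is higher.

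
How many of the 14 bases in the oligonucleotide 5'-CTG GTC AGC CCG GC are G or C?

11

Scanning the sequence gives G=5, T=2, C=6, A=1.
G+C = 5 + 6 = 11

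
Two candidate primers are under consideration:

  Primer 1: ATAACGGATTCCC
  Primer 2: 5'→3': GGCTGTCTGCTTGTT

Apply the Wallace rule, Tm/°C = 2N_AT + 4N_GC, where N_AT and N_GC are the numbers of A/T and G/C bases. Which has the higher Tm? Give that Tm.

Primer 1: A+T=7, G+C=6 → Tm = 2(7)+4(6) = 38°C
Primer 2: A+T=7, G+C=8 → Tm = 2(7)+4(8) = 46°C
38°C vs 46°C → primer 2 is higher.

Primer 2, 46°C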